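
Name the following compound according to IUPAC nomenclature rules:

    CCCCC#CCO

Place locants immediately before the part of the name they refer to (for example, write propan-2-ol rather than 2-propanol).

hept-2-yn-1-ol

Counting along the main chain through the –OH group and the multiple bond gives 7 carbons: the parent is heptane.
The highest-priority functional group is an alcohol (–OH), so the name ends in -ol.
A C≡C triple bond in the chain gives the infix -yne-.
Number the chain so that numbering from this end puts the hydroxyl group at C-1 rather than C-7.
That gives the hydroxyl at C-1; the triple bond between C-2 and C-3.
The name is hept-2-yn-1-ol.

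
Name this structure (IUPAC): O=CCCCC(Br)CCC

5-bromooctanal

Counting along the main chain through the –CHO group gives 8 carbons: the parent is octane.
The highest-priority functional group is an aldehyde (terminal –CHO), so the name ends in -al.
Choose the numbering such that the aldehyde carbon is C-1 by definition.
That gives a bromo group at C-5.
Assembling the pieces gives 5-bromooctanal.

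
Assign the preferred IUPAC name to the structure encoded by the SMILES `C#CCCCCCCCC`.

dec-1-yne

Counting along the main chain through the multiple bond gives 10 carbons: the parent is decane.
The chain contains a C≡C triple bond, so the unsaturation ending is -yne.
Choose the numbering such that numbering from this end puts the triple bond at C-1 rather than C-9.
That gives the triple bond between C-1 and C-2.
The name is dec-1-yne.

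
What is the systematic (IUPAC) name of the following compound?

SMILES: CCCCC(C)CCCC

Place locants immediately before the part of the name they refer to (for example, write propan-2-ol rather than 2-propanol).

5-methylnonane

The longest continuous carbon chain has 9 atoms, so the parent hydride is nonane.
The molecule is symmetric, so either numbering direction gives the same locants.
This places a methyl group at C-5.
Assembling the pieces gives 5-methylnonane.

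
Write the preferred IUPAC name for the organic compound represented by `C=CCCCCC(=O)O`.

The longest carbon chain that includes the –COOH group and the multiple bond has 7 carbons, so the parent hydride is heptane.
A carboxylic acid (terminal –COOH) is the principal characteristic group, giving the suffix -oic acid.
There is one C=C double bond, indicated by the ending -ene.
Choose the numbering such that the carboxylic acid carbon is C-1 by definition.
That gives the double bond between C-6 and C-7.
Assembling the pieces gives hept-6-enoic acid.

hept-6-enoic acid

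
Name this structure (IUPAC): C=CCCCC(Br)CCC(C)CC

6-bromo-9-methylundec-1-ene

The longest chain bearing the multiple bond is 11 carbons long (undecane).
A C=C double bond in the chain gives the infix -ene-.
Choose the numbering such that numbering from this end puts the double bond at C-1 rather than C-10.
This places the double bond between C-1 and C-2; a bromo group at C-6; a methyl group at C-9.
Substituent prefixes are cited in alphabetical order (multiplying prefixes like di-/tri- are ignored for ordering).
Putting it together: 6-bromo-9-methylundec-1-ene.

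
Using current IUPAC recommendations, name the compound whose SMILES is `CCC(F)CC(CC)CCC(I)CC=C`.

7-ethyl-9-fluoro-4-iodoundec-1-ene

The longest chain bearing the multiple bond is 11 carbons long (undecane).
A C=C double bond in the chain gives the infix -ene-.
Choose the numbering such that numbering from this end puts the double bond at C-1 rather than C-10.
With this numbering: the double bond between C-1 and C-2; an ethyl group at C-7; a fluoro group at C-9; an iodo group at C-4.
The substituents are ordered alphabetically, ignoring any di-/tri- multipliers.
The name is 7-ethyl-9-fluoro-4-iodoundec-1-ene.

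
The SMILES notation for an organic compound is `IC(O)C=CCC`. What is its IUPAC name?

The longest chain bearing the –OH group and the multiple bond is 5 carbons long (pentane).
An alcohol (–OH) is the principal characteristic group, giving the suffix -ol.
The chain contains a C=C double bond, so the unsaturation ending is -ene.
Choose the numbering such that numbering from this end puts the hydroxyl group at C-1 rather than C-5.
This places the hydroxyl at C-1; the double bond between C-2 and C-3; an iodo group at C-1.
Assembling the pieces gives 1-iodopent-2-en-1-ol.

1-iodopent-2-en-1-ol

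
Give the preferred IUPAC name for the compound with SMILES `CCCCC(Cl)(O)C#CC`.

Counting along the main chain through the –OH group and the multiple bond gives 8 carbons: the parent is octane.
The highest-priority functional group is an alcohol (–OH), so the name ends in -ol.
There is one C≡C triple bond, indicated by the ending -yne.
Choose the numbering such that numbering from this end puts the hydroxyl group at C-4 rather than C-5.
This places the hydroxyl at C-4; the triple bond between C-2 and C-3; a chloro group at C-4.
The name is 4-chlorooct-2-yn-4-ol.

4-chlorooct-2-yn-4-ol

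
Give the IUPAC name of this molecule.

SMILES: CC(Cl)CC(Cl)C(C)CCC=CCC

8,10-dichloro-7-methylundec-3-ene

Counting along the main chain through the multiple bond gives 11 carbons: the parent is undecane.
The chain contains a C=C double bond, so the unsaturation ending is -ene.
Number the chain so that numbering from this end puts the double bond at C-3 rather than C-8.
With this numbering: the double bond between C-3 and C-4; chloro groups at C-8 and C-10; a methyl group at C-7.
The substituents are ordered alphabetically, ignoring any di-/tri- multipliers.
The name is 8,10-dichloro-7-methylundec-3-ene.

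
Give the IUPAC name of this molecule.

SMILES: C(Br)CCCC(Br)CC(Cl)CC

The longest carbon chain is 9 atoms: the parent is nonane.
The numbering direction is chosen so that the substituent locant set {1,5,7} is lower than {3,5,9} at the first point of difference.
That gives bromo groups at C-1 and C-5; a chloro group at C-7.
Prefixes are listed alphabetically: bromo, chloro.
The name is 1,5-dibromo-7-chlorononane.

1,5-dibromo-7-chlorononane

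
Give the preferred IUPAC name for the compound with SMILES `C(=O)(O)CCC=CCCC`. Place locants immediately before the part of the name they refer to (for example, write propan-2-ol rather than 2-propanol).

oct-4-enoic acid

The longest chain bearing the –COOH group and the multiple bond is 8 carbons long (octane).
The highest-priority functional group is a carboxylic acid (terminal –COOH), so the name ends in -oic acid.
There is one C=C double bond, indicated by the ending -ene.
Number the chain so that the carboxylic acid carbon is C-1 by definition.
With this numbering: the double bond between C-4 and C-5.
The name is oct-4-enoic acid.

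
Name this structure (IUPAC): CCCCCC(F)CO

2-fluoroheptan-1-ol

The longest carbon chain that includes the –OH group has 7 carbons, so the parent hydride is heptane.
The principal characteristic group is an alcohol (–OH), named with the suffix -ol.
Number the chain so that numbering from this end puts the hydroxyl group at C-1 rather than C-7.
With this numbering: the hydroxyl at C-1; a fluoro group at C-2.
The name is 2-fluoroheptan-1-ol.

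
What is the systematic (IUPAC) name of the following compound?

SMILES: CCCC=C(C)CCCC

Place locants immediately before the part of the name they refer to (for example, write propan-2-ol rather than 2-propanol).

5-methylnon-4-ene

The longest chain bearing the multiple bond is 9 carbons long (nonane).
There is one C=C double bond, indicated by the ending -ene.
The numbering direction is chosen so that numbering from this end puts the double bond at C-4 rather than C-5.
That gives the double bond between C-4 and C-5; a methyl group at C-5.
Assembling the pieces gives 5-methylnon-4-ene.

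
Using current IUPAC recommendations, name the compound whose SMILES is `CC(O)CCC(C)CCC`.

The longest chain bearing the –OH group is 8 carbons long (octane).
The highest-priority functional group is an alcohol (–OH), so the name ends in -ol.
The numbering direction is chosen so that numbering from this end puts the hydroxyl group at C-2 rather than C-7.
This places the hydroxyl at C-2; a methyl group at C-5.
The name is 5-methyloctan-2-ol.

5-methyloctan-2-ol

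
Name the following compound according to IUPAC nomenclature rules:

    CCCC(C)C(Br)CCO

3-bromo-4-methylheptan-1-ol

The longest carbon chain that includes the –OH group has 7 carbons, so the parent hydride is heptane.
The principal characteristic group is an alcohol (–OH), named with the suffix -ol.
The numbering direction is chosen so that numbering from this end puts the hydroxyl group at C-1 rather than C-7.
That gives the hydroxyl at C-1; a bromo group at C-3; a methyl group at C-4.
Substituent prefixes are cited in alphabetical order (multiplying prefixes like di-/tri- are ignored for ordering).
Assembling the pieces gives 3-bromo-4-methylheptan-1-ol.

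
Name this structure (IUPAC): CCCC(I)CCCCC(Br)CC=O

The longest carbon chain that includes the –CHO group has 11 carbons, so the parent hydride is undecane.
The principal characteristic group is an aldehyde (terminal –CHO), named with the suffix -al.
Choose the numbering such that the aldehyde carbon is C-1 by definition.
That gives a bromo group at C-3; an iodo group at C-8.
The substituents are ordered alphabetically, ignoring any di-/tri- multipliers.
Putting it together: 3-bromo-8-iodoundecanal.

3-bromo-8-iodoundecanal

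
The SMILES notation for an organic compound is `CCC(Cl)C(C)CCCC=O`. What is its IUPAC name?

The longest chain bearing the –CHO group is 8 carbons long (octane).
The principal characteristic group is an aldehyde (terminal –CHO), named with the suffix -al.
Choose the numbering such that the aldehyde carbon is C-1 by definition.
With this numbering: a chloro group at C-6; a methyl group at C-5.
Substituent prefixes are cited in alphabetical order (multiplying prefixes like di-/tri- are ignored for ordering).
The name is 6-chloro-5-methyloctanal.

6-chloro-5-methyloctanal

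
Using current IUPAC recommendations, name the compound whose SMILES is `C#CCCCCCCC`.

non-1-yne

The longest carbon chain that includes the multiple bond has 9 carbons, so the parent hydride is nonane.
The chain contains a C≡C triple bond, so the unsaturation ending is -yne.
Number the chain so that numbering from this end puts the triple bond at C-1 rather than C-8.
This places the triple bond between C-1 and C-2.
Assembling the pieces gives non-1-yne.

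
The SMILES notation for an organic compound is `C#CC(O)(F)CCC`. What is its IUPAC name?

The longest carbon chain that includes the –OH group and the multiple bond has 6 carbons, so the parent hydride is hexane.
An alcohol (–OH) is the principal characteristic group, giving the suffix -ol.
There is one C≡C triple bond, indicated by the ending -yne.
Choose the numbering such that numbering from this end puts the hydroxyl group at C-3 rather than C-4.
This places the hydroxyl at C-3; the triple bond between C-1 and C-2; a fluoro group at C-3.
Assembling the pieces gives 3-fluorohex-1-yn-3-ol.

3-fluorohex-1-yn-3-ol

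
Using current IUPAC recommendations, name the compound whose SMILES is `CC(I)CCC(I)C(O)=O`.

Counting along the main chain through the –COOH group gives 6 carbons: the parent is hexane.
The principal characteristic group is a carboxylic acid (terminal –COOH), named with the suffix -oic acid.
Number the chain so that the carboxylic acid carbon is C-1 by definition.
This places iodo groups at C-2 and C-5.
Putting it together: 2,5-diiodohexanoic acid.

2,5-diiodohexanoic acid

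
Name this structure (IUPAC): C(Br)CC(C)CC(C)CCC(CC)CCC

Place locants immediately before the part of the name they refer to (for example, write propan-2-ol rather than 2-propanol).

The longest carbon chain is 11 atoms: the parent is undecane.
Number the chain so that the substituent locant set {1,3,5,8} is lower than {4,7,9,11} at the first point of difference.
That gives a bromo group at C-1; an ethyl group at C-8; methyl groups at C-3 and C-5.
Substituent prefixes are cited in alphabetical order (multiplying prefixes like di-/tri- are ignored for ordering).
Assembling the pieces gives 1-bromo-8-ethyl-3,5-dimethylundecane.

1-bromo-8-ethyl-3,5-dimethylundecane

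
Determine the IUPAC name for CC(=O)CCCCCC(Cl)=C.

8-chloronon-8-en-2-one

The longest carbon chain that includes the carbonyl and the multiple bond has 9 carbons, so the parent hydride is nonane.
The highest-priority functional group is a ketone (C=O on an internal carbon), so the name ends in -one.
The chain contains a C=C double bond, so the unsaturation ending is -ene.
Number the chain so that numbering from this end puts the carbonyl group at C-2 rather than C-8.
That gives the carbonyl at C-2; the double bond between C-8 and C-9; a chloro group at C-8.
The name is 8-chloronon-8-en-2-one.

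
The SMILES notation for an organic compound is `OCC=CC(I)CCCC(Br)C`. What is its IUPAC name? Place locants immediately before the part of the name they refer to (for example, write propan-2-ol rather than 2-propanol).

The longest carbon chain that includes the –OH group and the multiple bond has 9 carbons, so the parent hydride is nonane.
The principal characteristic group is an alcohol (–OH), named with the suffix -ol.
The chain contains a C=C double bond, so the unsaturation ending is -ene.
Choose the numbering such that numbering from this end puts the hydroxyl group at C-1 rather than C-9.
With this numbering: the hydroxyl at C-1; the double bond between C-2 and C-3; a bromo group at C-8; an iodo group at C-4.
Substituent prefixes are cited in alphabetical order (multiplying prefixes like di-/tri- are ignored for ordering).
Putting it together: 8-bromo-4-iodonon-2-en-1-ol.

8-bromo-4-iodonon-2-en-1-ol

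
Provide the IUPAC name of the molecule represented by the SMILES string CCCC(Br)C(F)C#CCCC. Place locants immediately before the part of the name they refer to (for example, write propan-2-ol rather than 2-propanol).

Counting along the main chain through the multiple bond gives 10 carbons: the parent is decane.
A C≡C triple bond in the chain gives the infix -yne-.
Choose the numbering such that numbering from this end puts the triple bond at C-4 rather than C-6.
With this numbering: the triple bond between C-4 and C-5; a bromo group at C-7; a fluoro group at C-6.
Prefixes are listed alphabetically: bromo, fluoro.
Putting it together: 7-bromo-6-fluorodec-4-yne.

7-bromo-6-fluorodec-4-yne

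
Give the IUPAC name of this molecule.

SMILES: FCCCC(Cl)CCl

The parent chain contains 5 carbons (pentane).
The numbering direction is chosen so that the substituent locant set {1,2,5} is lower than {1,4,5} at the first point of difference.
That gives chloro groups at C-1 and C-2; a fluoro group at C-5.
The substituents are ordered alphabetically, ignoring any di-/tri- multipliers.
The name is 1,2-dichloro-5-fluoropentane.

1,2-dichloro-5-fluoropentane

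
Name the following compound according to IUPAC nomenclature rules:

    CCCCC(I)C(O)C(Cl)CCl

The longest carbon chain that includes the –OH group has 8 carbons, so the parent hydride is octane.
The highest-priority functional group is an alcohol (–OH), so the name ends in -ol.
Number the chain so that numbering from this end puts the hydroxyl group at C-3 rather than C-6.
This places the hydroxyl at C-3; chloro groups at C-1 and C-2; an iodo group at C-4.
The substituents are ordered alphabetically, ignoring any di-/tri- multipliers.
Assembling the pieces gives 1,2-dichloro-4-iodooctan-3-ol.

1,2-dichloro-4-iodooctan-3-ol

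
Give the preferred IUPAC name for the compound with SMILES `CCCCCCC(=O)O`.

heptanoic acid

The longest chain bearing the –COOH group is 7 carbons long (heptane).
The highest-priority functional group is a carboxylic acid (terminal –COOH), so the name ends in -oic acid.
Choose the numbering such that the carboxylic acid carbon is C-1 by definition.
Putting it together: heptanoic acid.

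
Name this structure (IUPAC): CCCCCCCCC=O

nonanal

The longest chain bearing the –CHO group is 9 carbons long (nonane).
The principal characteristic group is an aldehyde (terminal –CHO), named with the suffix -al.
Choose the numbering such that the aldehyde carbon is C-1 by definition.
Putting it together: nonanal.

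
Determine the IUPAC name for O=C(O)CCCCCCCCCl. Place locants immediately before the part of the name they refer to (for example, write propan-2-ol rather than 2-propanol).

The longest carbon chain that includes the –COOH group has 9 carbons, so the parent hydride is nonane.
The principal characteristic group is a carboxylic acid (terminal –COOH), named with the suffix -oic acid.
Number the chain so that the carboxylic acid carbon is C-1 by definition.
This places a chloro group at C-9.
Assembling the pieces gives 9-chlorononanoic acid.

9-chlorononanoic acid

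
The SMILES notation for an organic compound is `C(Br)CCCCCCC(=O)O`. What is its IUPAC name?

8-bromooctanoic acid

The longest carbon chain that includes the –COOH group has 8 carbons, so the parent hydride is octane.
A carboxylic acid (terminal –COOH) is the principal characteristic group, giving the suffix -oic acid.
The numbering direction is chosen so that the carboxylic acid carbon is C-1 by definition.
That gives a bromo group at C-8.
Putting it together: 8-bromooctanoic acid.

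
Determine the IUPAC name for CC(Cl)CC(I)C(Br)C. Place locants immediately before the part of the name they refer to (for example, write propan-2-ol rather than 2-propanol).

2-bromo-5-chloro-3-iodohexane

The longest continuous carbon chain has 6 atoms, so the parent hydride is hexane.
Number the chain so that the substituent locant set {2,3,5} is lower than {2,4,5} at the first point of difference.
This places a bromo group at C-2; a chloro group at C-5; an iodo group at C-3.
Prefixes are listed alphabetically: bromo, chloro, iodo.
The name is 2-bromo-5-chloro-3-iodohexane.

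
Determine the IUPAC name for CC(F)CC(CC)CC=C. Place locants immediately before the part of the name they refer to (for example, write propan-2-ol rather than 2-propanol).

4-ethyl-6-fluorohept-1-ene

Counting along the main chain through the multiple bond gives 7 carbons: the parent is heptane.
A C=C double bond in the chain gives the infix -ene-.
Number the chain so that numbering from this end puts the double bond at C-1 rather than C-6.
With this numbering: the double bond between C-1 and C-2; an ethyl group at C-4; a fluoro group at C-6.
Prefixes are listed alphabetically: ethyl, fluoro.
Putting it together: 4-ethyl-6-fluorohept-1-ene.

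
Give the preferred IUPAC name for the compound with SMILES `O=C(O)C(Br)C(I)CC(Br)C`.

2,5-dibromo-3-iodohexanoic acid

Counting along the main chain through the –COOH group gives 6 carbons: the parent is hexane.
A carboxylic acid (terminal –COOH) is the principal characteristic group, giving the suffix -oic acid.
The numbering direction is chosen so that the carboxylic acid carbon is C-1 by definition.
This places bromo groups at C-2 and C-5; an iodo group at C-3.
The substituents are ordered alphabetically, ignoring any di-/tri- multipliers.
Putting it together: 2,5-dibromo-3-iodohexanoic acid.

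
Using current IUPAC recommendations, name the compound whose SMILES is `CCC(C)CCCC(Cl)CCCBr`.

The longest carbon chain is 10 atoms: the parent is decane.
Number the chain so that the substituent locant set {1,4,8} is lower than {3,7,10} at the first point of difference.
With this numbering: a bromo group at C-1; a chloro group at C-4; a methyl group at C-8.
The substituents are ordered alphabetically, ignoring any di-/tri- multipliers.
Putting it together: 1-bromo-4-chloro-8-methyldecane.

1-bromo-4-chloro-8-methyldecane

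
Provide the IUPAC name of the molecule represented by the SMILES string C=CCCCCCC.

The longest carbon chain that includes the multiple bond has 8 carbons, so the parent hydride is octane.
There is one C=C double bond, indicated by the ending -ene.
Choose the numbering such that numbering from this end puts the double bond at C-1 rather than C-7.
That gives the double bond between C-1 and C-2.
Putting it together: oct-1-ene.

oct-1-ene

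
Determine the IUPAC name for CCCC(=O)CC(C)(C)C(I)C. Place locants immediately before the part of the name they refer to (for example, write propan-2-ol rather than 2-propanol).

7-iodo-6,6-dimethyloctan-4-one

The longest chain bearing the carbonyl is 8 carbons long (octane).
A ketone (C=O on an internal carbon) is the principal characteristic group, giving the suffix -one.
Number the chain so that numbering from this end puts the carbonyl group at C-4 rather than C-5.
With this numbering: the carbonyl at C-4; an iodo group at C-7; two methyl groups at C-6.
The substituents are ordered alphabetically, ignoring any di-/tri- multipliers.
Putting it together: 7-iodo-6,6-dimethyloctan-4-one.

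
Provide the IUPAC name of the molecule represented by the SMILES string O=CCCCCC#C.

hept-6-ynal

The longest chain bearing the –CHO group and the multiple bond is 7 carbons long (heptane).
An aldehyde (terminal –CHO) is the principal characteristic group, giving the suffix -al.
There is one C≡C triple bond, indicated by the ending -yne.
The numbering direction is chosen so that the aldehyde carbon is C-1 by definition.
That gives the triple bond between C-6 and C-7.
Assembling the pieces gives hept-6-ynal.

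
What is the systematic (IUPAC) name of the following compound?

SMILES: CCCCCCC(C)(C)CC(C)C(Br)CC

3-bromo-4,6,6-trimethyldodecane

The longest continuous carbon chain has 12 atoms, so the parent hydride is dodecane.
The numbering direction is chosen so that the substituent locant set {3,4,6,6} is lower than {7,7,9,10} at the first point of difference.
This places a bromo group at C-3; methyl groups at C-4 and C-6 (×2).
Prefixes are listed alphabetically: bromo, methyl.
Assembling the pieces gives 3-bromo-4,6,6-trimethyldodecane.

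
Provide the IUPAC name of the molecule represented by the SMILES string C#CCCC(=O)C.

hex-5-yn-2-one

The longest carbon chain that includes the carbonyl and the multiple bond has 6 carbons, so the parent hydride is hexane.
The highest-priority functional group is a ketone (C=O on an internal carbon), so the name ends in -one.
There is one C≡C triple bond, indicated by the ending -yne.
The numbering direction is chosen so that numbering from this end puts the carbonyl group at C-2 rather than C-5.
With this numbering: the carbonyl at C-2; the triple bond between C-5 and C-6.
Assembling the pieces gives hex-5-yn-2-one.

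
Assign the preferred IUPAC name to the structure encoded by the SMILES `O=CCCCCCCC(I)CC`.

The longest carbon chain that includes the –CHO group has 10 carbons, so the parent hydride is decane.
The highest-priority functional group is an aldehyde (terminal –CHO), so the name ends in -al.
Number the chain so that the aldehyde carbon is C-1 by definition.
That gives an iodo group at C-8.
Putting it together: 8-iododecanal.

8-iododecanal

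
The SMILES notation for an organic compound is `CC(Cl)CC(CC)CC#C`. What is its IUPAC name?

6-chloro-4-ethylhept-1-yne

The longest chain bearing the multiple bond is 7 carbons long (heptane).
A C≡C triple bond in the chain gives the infix -yne-.
Choose the numbering such that numbering from this end puts the triple bond at C-1 rather than C-6.
That gives the triple bond between C-1 and C-2; a chloro group at C-6; an ethyl group at C-4.
The substituents are ordered alphabetically, ignoring any di-/tri- multipliers.
The name is 6-chloro-4-ethylhept-1-yne.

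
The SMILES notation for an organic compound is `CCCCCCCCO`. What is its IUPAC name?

octan-1-ol

Counting along the main chain through the –OH group gives 8 carbons: the parent is octane.
The principal characteristic group is an alcohol (–OH), named with the suffix -ol.
The numbering direction is chosen so that numbering from this end puts the hydroxyl group at C-1 rather than C-8.
This places the hydroxyl at C-1.
Assembling the pieces gives octan-1-ol.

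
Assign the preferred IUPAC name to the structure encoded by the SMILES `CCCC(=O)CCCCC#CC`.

The longest carbon chain that includes the carbonyl and the multiple bond has 11 carbons, so the parent hydride is undecane.
The highest-priority functional group is a ketone (C=O on an internal carbon), so the name ends in -one.
A C≡C triple bond in the chain gives the infix -yne-.
The numbering direction is chosen so that numbering from this end puts the carbonyl group at C-4 rather than C-8.
This places the carbonyl at C-4; the triple bond between C-9 and C-10.
The name is undec-9-yn-4-one.

undec-9-yn-4-one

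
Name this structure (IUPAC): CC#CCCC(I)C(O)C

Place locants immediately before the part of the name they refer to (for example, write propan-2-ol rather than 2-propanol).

3-iodooct-6-yn-2-ol

Counting along the main chain through the –OH group and the multiple bond gives 8 carbons: the parent is octane.
The principal characteristic group is an alcohol (–OH), named with the suffix -ol.
A C≡C triple bond in the chain gives the infix -yne-.
Choose the numbering such that numbering from this end puts the hydroxyl group at C-2 rather than C-7.
This places the hydroxyl at C-2; the triple bond between C-6 and C-7; an iodo group at C-3.
The name is 3-iodooct-6-yn-2-ol.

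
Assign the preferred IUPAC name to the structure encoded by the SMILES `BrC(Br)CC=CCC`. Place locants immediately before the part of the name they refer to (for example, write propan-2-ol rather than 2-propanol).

The longest chain bearing the multiple bond is 6 carbons long (hexane).
There is one C=C double bond, indicated by the ending -ene.
Number the chain so that the substituent locant set {1,1} is lower than {6,6} at the first point of difference.
That gives the double bond between C-3 and C-4; two bromo groups at C-1.
Assembling the pieces gives 1,1-dibromohex-3-ene.

1,1-dibromohex-3-ene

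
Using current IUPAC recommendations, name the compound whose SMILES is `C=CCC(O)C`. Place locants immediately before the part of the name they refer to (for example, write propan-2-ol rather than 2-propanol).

pent-4-en-2-ol

The longest carbon chain that includes the –OH group and the multiple bond has 5 carbons, so the parent hydride is pentane.
An alcohol (–OH) is the principal characteristic group, giving the suffix -ol.
A C=C double bond in the chain gives the infix -ene-.
Choose the numbering such that numbering from this end puts the hydroxyl group at C-2 rather than C-4.
That gives the hydroxyl at C-2; the double bond between C-4 and C-5.
Assembling the pieces gives pent-4-en-2-ol.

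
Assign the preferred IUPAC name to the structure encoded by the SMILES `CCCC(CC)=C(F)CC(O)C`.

5-ethyl-4-fluorooct-4-en-2-ol

The longest chain bearing the –OH group and the multiple bond is 8 carbons long (octane).
The principal characteristic group is an alcohol (–OH), named with the suffix -ol.
There is one C=C double bond, indicated by the ending -ene.
Choose the numbering such that numbering from this end puts the hydroxyl group at C-2 rather than C-7.
With this numbering: the hydroxyl at C-2; the double bond between C-4 and C-5; an ethyl group at C-5; a fluoro group at C-4.
Prefixes are listed alphabetically: ethyl, fluoro.
Assembling the pieces gives 5-ethyl-4-fluorooct-4-en-2-ol.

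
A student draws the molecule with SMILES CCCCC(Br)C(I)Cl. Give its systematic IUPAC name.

2-bromo-1-chloro-1-iodohexane

The parent chain contains 6 carbons (hexane).
The numbering direction is chosen so that the substituent locant set {1,1,2} is lower than {5,6,6} at the first point of difference.
This places a bromo group at C-2; a chloro group at C-1; an iodo group at C-1.
Prefixes are listed alphabetically: bromo, chloro, iodo.
The name is 2-bromo-1-chloro-1-iodohexane.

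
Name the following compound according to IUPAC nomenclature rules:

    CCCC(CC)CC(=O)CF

4-ethyl-1-fluoroheptan-2-one

The longest chain bearing the carbonyl is 7 carbons long (heptane).
A ketone (C=O on an internal carbon) is the principal characteristic group, giving the suffix -one.
The numbering direction is chosen so that numbering from this end puts the carbonyl group at C-2 rather than C-6.
With this numbering: the carbonyl at C-2; an ethyl group at C-4; a fluoro group at C-1.
Prefixes are listed alphabetically: ethyl, fluoro.
The name is 4-ethyl-1-fluoroheptan-2-one.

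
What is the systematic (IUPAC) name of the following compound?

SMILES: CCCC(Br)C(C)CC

4-bromo-3-methylheptane

The parent chain contains 7 carbons (heptane).
Number the chain so that the substituent locant set {3,4} is lower than {4,5} at the first point of difference.
With this numbering: a bromo group at C-4; a methyl group at C-3.
Substituent prefixes are cited in alphabetical order (multiplying prefixes like di-/tri- are ignored for ordering).
Putting it together: 4-bromo-3-methylheptane.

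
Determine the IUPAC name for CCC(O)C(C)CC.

The longest chain bearing the –OH group is 6 carbons long (hexane).
The principal characteristic group is an alcohol (–OH), named with the suffix -ol.
Choose the numbering such that numbering from this end puts the hydroxyl group at C-3 rather than C-4.
This places the hydroxyl at C-3; a methyl group at C-4.
The name is 4-methylhexan-3-ol.

4-methylhexan-3-ol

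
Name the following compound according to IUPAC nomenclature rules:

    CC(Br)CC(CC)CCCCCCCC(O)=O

Counting along the main chain through the –COOH group gives 12 carbons: the parent is dodecane.
The highest-priority functional group is a carboxylic acid (terminal –COOH), so the name ends in -oic acid.
Choose the numbering such that the carboxylic acid carbon is C-1 by definition.
With this numbering: a bromo group at C-11; an ethyl group at C-9.
Substituent prefixes are cited in alphabetical order (multiplying prefixes like di-/tri- are ignored for ordering).
Putting it together: 11-bromo-9-ethyldodecanoic acid.

11-bromo-9-ethyldodecanoic acid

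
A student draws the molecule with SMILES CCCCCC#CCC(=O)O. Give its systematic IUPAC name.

The longest chain bearing the –COOH group and the multiple bond is 9 carbons long (nonane).
The highest-priority functional group is a carboxylic acid (terminal –COOH), so the name ends in -oic acid.
The chain contains a C≡C triple bond, so the unsaturation ending is -yne.
Choose the numbering such that the carboxylic acid carbon is C-1 by definition.
This places the triple bond between C-3 and C-4.
The name is non-3-ynoic acid.

non-3-ynoic acid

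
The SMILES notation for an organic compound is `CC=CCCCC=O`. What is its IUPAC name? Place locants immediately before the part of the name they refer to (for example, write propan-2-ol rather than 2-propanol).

Counting along the main chain through the –CHO group and the multiple bond gives 7 carbons: the parent is heptane.
The highest-priority functional group is an aldehyde (terminal –CHO), so the name ends in -al.
A C=C double bond in the chain gives the infix -ene-.
Number the chain so that the aldehyde carbon is C-1 by definition.
That gives the double bond between C-5 and C-6.
The name is hept-5-enal.

hept-5-enal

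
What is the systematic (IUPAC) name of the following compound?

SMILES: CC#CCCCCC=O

Counting along the main chain through the –CHO group and the multiple bond gives 8 carbons: the parent is octane.
The principal characteristic group is an aldehyde (terminal –CHO), named with the suffix -al.
The chain contains a C≡C triple bond, so the unsaturation ending is -yne.
The numbering direction is chosen so that the aldehyde carbon is C-1 by definition.
This places the triple bond between C-6 and C-7.
Putting it together: oct-6-ynal.

oct-6-ynal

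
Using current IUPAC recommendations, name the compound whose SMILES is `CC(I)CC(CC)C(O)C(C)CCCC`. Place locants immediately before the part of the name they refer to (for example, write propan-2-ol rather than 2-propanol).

4-ethyl-2-iodo-6-methyldecan-5-ol

Counting along the main chain through the –OH group gives 10 carbons: the parent is decane.
An alcohol (–OH) is the principal characteristic group, giving the suffix -ol.
Choose the numbering such that numbering from this end puts the hydroxyl group at C-5 rather than C-6.
That gives the hydroxyl at C-5; an ethyl group at C-4; an iodo group at C-2; a methyl group at C-6.
Prefixes are listed alphabetically: ethyl, iodo, methyl.
Assembling the pieces gives 4-ethyl-2-iodo-6-methyldecan-5-ol.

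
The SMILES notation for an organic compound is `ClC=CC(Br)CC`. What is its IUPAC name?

The longest carbon chain that includes the multiple bond has 5 carbons, so the parent hydride is pentane.
The chain contains a C=C double bond, so the unsaturation ending is -ene.
The numbering direction is chosen so that numbering from this end puts the double bond at C-1 rather than C-4.
This places the double bond between C-1 and C-2; a bromo group at C-3; a chloro group at C-1.
Prefixes are listed alphabetically: bromo, chloro.
Putting it together: 3-bromo-1-chloropent-1-ene.

3-bromo-1-chloropent-1-ene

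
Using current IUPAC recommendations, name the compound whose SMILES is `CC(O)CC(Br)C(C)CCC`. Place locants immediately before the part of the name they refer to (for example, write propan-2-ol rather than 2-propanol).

4-bromo-5-methyloctan-2-ol

The longest carbon chain that includes the –OH group has 8 carbons, so the parent hydride is octane.
An alcohol (–OH) is the principal characteristic group, giving the suffix -ol.
Choose the numbering such that numbering from this end puts the hydroxyl group at C-2 rather than C-7.
With this numbering: the hydroxyl at C-2; a bromo group at C-4; a methyl group at C-5.
The substituents are ordered alphabetically, ignoring any di-/tri- multipliers.
Assembling the pieces gives 4-bromo-5-methyloctan-2-ol.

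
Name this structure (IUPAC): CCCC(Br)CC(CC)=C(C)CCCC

The longest carbon chain that includes the multiple bond has 11 carbons, so the parent hydride is undecane.
A C=C double bond in the chain gives the infix -ene-.
Choose the numbering such that numbering from this end puts the double bond at C-5 rather than C-6.
This places the double bond between C-5 and C-6; a bromo group at C-8; an ethyl group at C-6; a methyl group at C-5.
Substituent prefixes are cited in alphabetical order (multiplying prefixes like di-/tri- are ignored for ordering).
The name is 8-bromo-6-ethyl-5-methylundec-5-ene.

8-bromo-6-ethyl-5-methylundec-5-ene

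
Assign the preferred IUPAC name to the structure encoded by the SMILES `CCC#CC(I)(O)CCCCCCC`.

5-iodododec-3-yn-5-ol

The longest carbon chain that includes the –OH group and the multiple bond has 12 carbons, so the parent hydride is dodecane.
The principal characteristic group is an alcohol (–OH), named with the suffix -ol.
The chain contains a C≡C triple bond, so the unsaturation ending is -yne.
Choose the numbering such that numbering from this end puts the hydroxyl group at C-5 rather than C-8.
With this numbering: the hydroxyl at C-5; the triple bond between C-3 and C-4; an iodo group at C-5.
The name is 5-iodododec-3-yn-5-ol.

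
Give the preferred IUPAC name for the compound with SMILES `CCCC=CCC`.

hept-3-ene

The longest carbon chain that includes the multiple bond has 7 carbons, so the parent hydride is heptane.
There is one C=C double bond, indicated by the ending -ene.
Number the chain so that numbering from this end puts the double bond at C-3 rather than C-4.
With this numbering: the double bond between C-3 and C-4.
The name is hept-3-ene.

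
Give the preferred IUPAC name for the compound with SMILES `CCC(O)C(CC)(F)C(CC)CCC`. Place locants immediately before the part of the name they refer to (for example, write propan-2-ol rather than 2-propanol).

Counting along the main chain through the –OH group gives 8 carbons: the parent is octane.
The highest-priority functional group is an alcohol (–OH), so the name ends in -ol.
Choose the numbering such that numbering from this end puts the hydroxyl group at C-3 rather than C-6.
This places the hydroxyl at C-3; ethyl groups at C-4 and C-5; a fluoro group at C-4.
Prefixes are listed alphabetically: ethyl, fluoro.
Assembling the pieces gives 4,5-diethyl-4-fluorooctan-3-ol.

4,5-diethyl-4-fluorooctan-3-ol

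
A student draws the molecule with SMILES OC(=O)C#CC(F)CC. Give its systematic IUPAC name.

The longest chain bearing the –COOH group and the multiple bond is 6 carbons long (hexane).
The principal characteristic group is a carboxylic acid (terminal –COOH), named with the suffix -oic acid.
There is one C≡C triple bond, indicated by the ending -yne.
The numbering direction is chosen so that the carboxylic acid carbon is C-1 by definition.
That gives the triple bond between C-2 and C-3; a fluoro group at C-4.
The name is 4-fluorohex-2-ynoic acid.

4-fluorohex-2-ynoic acid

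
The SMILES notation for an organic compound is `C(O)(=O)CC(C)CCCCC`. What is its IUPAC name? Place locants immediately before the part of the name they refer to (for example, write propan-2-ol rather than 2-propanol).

3-methyloctanoic acid

The longest chain bearing the –COOH group is 8 carbons long (octane).
The principal characteristic group is a carboxylic acid (terminal –COOH), named with the suffix -oic acid.
Number the chain so that the carboxylic acid carbon is C-1 by definition.
With this numbering: a methyl group at C-3.
The name is 3-methyloctanoic acid.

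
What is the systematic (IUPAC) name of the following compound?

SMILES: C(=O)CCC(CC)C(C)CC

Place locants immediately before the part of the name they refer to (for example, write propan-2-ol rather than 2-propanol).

4-ethyl-5-methylheptanal

The longest carbon chain that includes the –CHO group has 7 carbons, so the parent hydride is heptane.
The highest-priority functional group is an aldehyde (terminal –CHO), so the name ends in -al.
Number the chain so that the aldehyde carbon is C-1 by definition.
That gives an ethyl group at C-4; a methyl group at C-5.
The substituents are ordered alphabetically, ignoring any di-/tri- multipliers.
Putting it together: 4-ethyl-5-methylheptanal.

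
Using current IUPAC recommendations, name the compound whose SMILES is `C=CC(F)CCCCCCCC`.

Counting along the main chain through the multiple bond gives 11 carbons: the parent is undecane.
The chain contains a C=C double bond, so the unsaturation ending is -ene.
The numbering direction is chosen so that numbering from this end puts the double bond at C-1 rather than C-10.
With this numbering: the double bond between C-1 and C-2; a fluoro group at C-3.
The name is 3-fluoroundec-1-ene.

3-fluoroundec-1-ene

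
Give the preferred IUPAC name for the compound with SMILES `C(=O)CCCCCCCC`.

The longest carbon chain that includes the –CHO group has 9 carbons, so the parent hydride is nonane.
An aldehyde (terminal –CHO) is the principal characteristic group, giving the suffix -al.
The numbering direction is chosen so that the aldehyde carbon is C-1 by definition.
Assembling the pieces gives nonanal.

nonanal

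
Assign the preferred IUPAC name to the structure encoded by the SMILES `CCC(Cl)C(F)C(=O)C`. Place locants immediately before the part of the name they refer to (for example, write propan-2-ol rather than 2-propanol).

4-chloro-3-fluorohexan-2-one

Counting along the main chain through the carbonyl gives 6 carbons: the parent is hexane.
A ketone (C=O on an internal carbon) is the principal characteristic group, giving the suffix -one.
The numbering direction is chosen so that numbering from this end puts the carbonyl group at C-2 rather than C-5.
With this numbering: the carbonyl at C-2; a chloro group at C-4; a fluoro group at C-3.
The substituents are ordered alphabetically, ignoring any di-/tri- multipliers.
Putting it together: 4-chloro-3-fluorohexan-2-one.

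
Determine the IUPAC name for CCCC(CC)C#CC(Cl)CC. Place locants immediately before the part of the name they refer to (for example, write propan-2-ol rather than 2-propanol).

3-chloro-6-ethylnon-4-yne

Counting along the main chain through the multiple bond gives 9 carbons: the parent is nonane.
The chain contains a C≡C triple bond, so the unsaturation ending is -yne.
The numbering direction is chosen so that numbering from this end puts the triple bond at C-4 rather than C-5.
This places the triple bond between C-4 and C-5; a chloro group at C-3; an ethyl group at C-6.
Prefixes are listed alphabetically: chloro, ethyl.
Putting it together: 3-chloro-6-ethylnon-4-yne.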